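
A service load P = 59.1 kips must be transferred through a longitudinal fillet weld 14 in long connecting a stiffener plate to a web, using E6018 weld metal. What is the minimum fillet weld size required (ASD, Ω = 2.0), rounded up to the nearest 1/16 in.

w = 3/8 in

E60XX → F_EXX = 60 ksi.
Total weld length L = 14 in.
Required throat t_e = P × Ω / (0.6 F_EXX × L) = 59.1 × 2.0 / (0.6 × 60 × 14) = 0.2345 in.
Required leg w = t_e / 0.707 = 0.3317 in → use 3/8 in.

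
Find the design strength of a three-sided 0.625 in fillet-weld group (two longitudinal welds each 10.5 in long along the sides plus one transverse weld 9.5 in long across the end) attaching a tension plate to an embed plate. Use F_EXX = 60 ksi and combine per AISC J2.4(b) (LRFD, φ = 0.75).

t_e = 0.707 × 0.625 = 0.4419 in.
R_nwl = 0.6 × 60 × 0.4419 × 21 = 334.1 kip (longitudinal, 2 welds).
R_nwt = 0.6 × 60 × 0.4419 × 9.5 = 151.1 kip (transverse, base value).
(i) R_nwl + R_nwt = 485.2 kip; (ii) 0.85 R_nwl + 1.5 R_nwt = 510.6 kip.
R_n = max = 510.6 kip [governs: (ii)]; φR_n = 383 kip.

φR_n ≈ 383 kip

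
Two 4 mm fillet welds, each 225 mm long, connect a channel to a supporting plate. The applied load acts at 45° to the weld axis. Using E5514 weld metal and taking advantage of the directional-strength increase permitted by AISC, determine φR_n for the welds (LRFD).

φR_n ≈ 409 kN

E55XX → F_EXX = 550 MPa.
t_e = 0.707 × 4 = 2.828 mm; A_we = 2.828 × 450 = 1273 mm².
Directional factor: 1.0 + 0.5 sin^1.5(45°) = 1.297.
F_nw = 0.6 × 550 × 1.297 = 428.1 MPa.
φR_n = 0.75 × 428.1 × 1273 × 10⁻³ = 408.6 kN.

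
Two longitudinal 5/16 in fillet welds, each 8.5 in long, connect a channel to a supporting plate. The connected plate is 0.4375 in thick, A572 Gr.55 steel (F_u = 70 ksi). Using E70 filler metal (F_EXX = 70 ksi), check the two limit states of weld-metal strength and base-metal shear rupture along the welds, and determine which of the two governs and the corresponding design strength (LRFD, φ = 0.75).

φR_n ≈ 118 kips (weld metal governs)

t_e = 0.707 × 0.3125 = 0.2209 in; L = 17 in.
Weld metal: φR_n = 0.75 × 0.6 × 70 × 0.2209 × 17 = 118.3 kips.
Base metal (shear rupture): φR_n = 0.75 × 0.6 × 70 × 0.4375 × 17 = 234.3 kips.
Governing: weld metal.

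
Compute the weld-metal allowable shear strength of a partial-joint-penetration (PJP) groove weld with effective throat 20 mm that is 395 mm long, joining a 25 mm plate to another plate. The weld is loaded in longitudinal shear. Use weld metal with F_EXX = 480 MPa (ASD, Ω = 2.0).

Effective throat (given) t_e = 20 mm.
A_we = 20 × 395 = 7900 mm².
F_nw = 0.6 F_EXX = 288 MPa.
R_n/Ω = (288 × 7900) / 2.0 × 10⁻³ = 1138 kN.

R_n/Ω ≈ 1140 kN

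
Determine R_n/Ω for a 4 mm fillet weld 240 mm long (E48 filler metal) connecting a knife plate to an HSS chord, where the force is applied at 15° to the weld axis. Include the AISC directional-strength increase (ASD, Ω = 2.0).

R_n/Ω ≈ 104 kN

E48XX → F_EXX = 480 MPa.
t_e = 0.707 × 4 = 2.828 mm; A_we = 2.828 × 240 = 678.7 mm².
Directional factor: 1.0 + 0.5 sin^1.5(15°) = 1.066.
F_nw = 0.6 × 480 × 1.066 = 307 MPa.
R_n/Ω = (307 × 678.7) / 2.0 × 10⁻³ = 104.2 kN.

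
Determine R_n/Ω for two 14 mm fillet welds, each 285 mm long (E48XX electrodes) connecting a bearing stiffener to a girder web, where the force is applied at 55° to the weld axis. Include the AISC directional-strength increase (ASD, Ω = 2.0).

E48XX → F_EXX = 480 MPa.
t_e = 0.707 × 14 = 9.898 mm; A_we = 9.898 × 570 = 5642 mm².
Directional factor: 1.0 + 0.5 sin^1.5(55°) = 1.371.
F_nw = 0.6 × 480 × 1.371 = 394.8 MPa.
R_n/Ω = (394.8 × 5642) / 2.0 × 10⁻³ = 1114 kN.

R_n/Ω ≈ 1110 kN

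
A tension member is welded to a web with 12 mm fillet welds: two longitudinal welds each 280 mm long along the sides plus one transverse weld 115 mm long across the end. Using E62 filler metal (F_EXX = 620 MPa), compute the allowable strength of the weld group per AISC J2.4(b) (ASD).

t_e = 0.707 × 12 = 8.484 mm.
R_nwl = 0.6 × 620 × 8.484 × 560 × 10⁻³ = 1767 kN (longitudinal, 2 welds).
R_nwt = 0.6 × 620 × 8.484 × 115 × 10⁻³ = 362.9 kN (transverse, base value).
(i) R_nwl + R_nwt = 2130 kN; (ii) 0.85 R_nwl + 1.5 R_nwt = 2047 kN.
R_n = max = 2130 kN [governs: (i)]; R_n/Ω = 1065 kN.

R_n/Ω ≈ 1070 kN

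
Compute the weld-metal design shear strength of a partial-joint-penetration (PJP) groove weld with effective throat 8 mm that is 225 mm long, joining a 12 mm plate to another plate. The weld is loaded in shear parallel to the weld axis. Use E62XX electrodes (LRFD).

φR_n ≈ 502 kN

E62XX → F_EXX = 620 MPa.
Effective throat (given) t_e = 8 mm.
A_we = 8 × 225 = 1800 mm².
F_nw = 0.6 F_EXX = 372 MPa.
φR_n = 0.75 × 372 × 1800 × 10⁻³ = 502.2 kN.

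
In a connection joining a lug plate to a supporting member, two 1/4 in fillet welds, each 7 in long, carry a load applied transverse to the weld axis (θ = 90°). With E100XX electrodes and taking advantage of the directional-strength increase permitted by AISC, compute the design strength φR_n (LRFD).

φR_n ≈ 167 kip

E100XX → F_EXX = 100 ksi.
t_e = 0.707 × 0.25 = 0.1767 in; A_we = 0.1767 × 14 = 2.474 in².
Directional factor: 1.0 + 0.5 sin^1.5(90°) = 1.5.
F_nw = 0.6 × 100 × 1.5 = 90 ksi.
φR_n = 0.75 × 90 × 2.474 = 167 kip.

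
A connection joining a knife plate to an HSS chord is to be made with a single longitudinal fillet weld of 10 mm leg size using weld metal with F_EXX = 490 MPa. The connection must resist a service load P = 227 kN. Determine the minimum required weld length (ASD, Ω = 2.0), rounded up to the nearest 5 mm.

L = 220 mm

Throat t_e = 0.707 × 10 = 7.07 mm.
r_n/Ω = (0.6 × 490 × 7.07) / 2.0 = 1039 N/mm = 1.039 kN/mm.
L_req = P / (r_n/Ω) = 227 / 1.039 = 218.4 mm total.
Round up → use L = 220 mm.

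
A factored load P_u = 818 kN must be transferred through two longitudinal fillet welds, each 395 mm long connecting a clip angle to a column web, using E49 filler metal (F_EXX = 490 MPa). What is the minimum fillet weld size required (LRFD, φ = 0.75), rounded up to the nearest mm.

Total weld length L = 790 mm.
Required throat t_e = P_u / (φ × 0.6 F_EXX × L) = 818 / (0.75 × 0.6 × 490 × 790 × 10⁻³) = 4.696 mm.
Required leg w = t_e / 0.707 = 6.642 mm → use 7 mm.

w = 7 mm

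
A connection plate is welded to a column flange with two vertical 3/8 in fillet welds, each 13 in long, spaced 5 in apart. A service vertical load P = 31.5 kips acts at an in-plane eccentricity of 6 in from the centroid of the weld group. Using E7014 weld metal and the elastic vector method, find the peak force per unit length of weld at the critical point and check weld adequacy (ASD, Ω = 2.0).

f_max ≈ 3.14 kip/in; adequate

E70XX → F_EXX = 70 ksi.
Total weld length L_w = 26 in. Treat welds as unit-width lines.
Polar moment about centroid: J = 2[d³/12 + d(b/2)²] = 2[13³/12 + 13×2.5²] = 528.7 in³.
Direct shear f_v = P/L_w = 31.5 / 26 = 1.212 kip/in (vertical).
Torsion M = P·e = 31.5 × 6 = 189 kip·in.
Critical point at (x, y) = (2.5, 6.5) from centroid. f_tx = M·y/J = 2.324 kip/in; f_ty = M·x/J = 0.8938 kip/in.
Resultant f_max = √[f_tx² + (f_v + f_ty)²] = √[2.324² + (1.212 + 0.8938)²] = 3.136 kip/in.
Capacity per unit length: r_n/Ω = (1/2.0) × 0.6 × 70 × (0.707 × 0.375) = 5.568 kip/in.
3.136 ≤ 5.568 → adequate.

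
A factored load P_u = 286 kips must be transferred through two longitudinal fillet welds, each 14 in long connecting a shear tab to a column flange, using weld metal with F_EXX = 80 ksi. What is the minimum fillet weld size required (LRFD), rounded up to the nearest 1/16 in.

Total weld length L = 28 in.
Required throat t_e = P_u / (φ × 0.6 F_EXX × L) = 286 / (0.75 × 0.6 × 80 × 28) = 0.2837 in.
Required leg w = t_e / 0.707 = 0.4013 in → use 7/16 in.

w = 7/16 in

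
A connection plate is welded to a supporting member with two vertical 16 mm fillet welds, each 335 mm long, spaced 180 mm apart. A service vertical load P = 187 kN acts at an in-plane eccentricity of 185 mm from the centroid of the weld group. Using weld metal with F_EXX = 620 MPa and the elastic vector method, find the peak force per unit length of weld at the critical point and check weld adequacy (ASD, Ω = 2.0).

f_max ≈ 737 N/mm; adequate

Total weld length L_w = 670 mm. Treat welds as unit-width lines.
Polar moment about centroid: J = 2[d³/12 + d(b/2)²] = 2[335³/12 + 335×90²] = 11690000 mm³.
Direct shear f_v = P/L_w = 187×10³ / 670 = 279.1 N/mm (vertical).
Torsion M = P·e = 187×10³ × 185 = 34595000 N·mm.
Critical point at (x, y) = (90, 167.5) from centroid. f_tx = M·y/J = 495.6 N/mm; f_ty = M·x/J = 266.3 N/mm.
Resultant f_max = √[f_tx² + (f_v + f_ty)²] = √[495.6² + (279.1 + 266.3)²] = 736.9 N/mm.
Capacity per unit length: r_n/Ω = (1/2.0) × 0.6 × 620 × (0.707 × 16) = 2104 N/mm.
736.9 ≤ 2104 → adequate.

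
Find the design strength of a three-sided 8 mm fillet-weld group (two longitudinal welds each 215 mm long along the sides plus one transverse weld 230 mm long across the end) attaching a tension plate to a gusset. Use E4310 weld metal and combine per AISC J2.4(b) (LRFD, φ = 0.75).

φR_n ≈ 778 kN

E43XX → F_EXX = 430 MPa.
t_e = 0.707 × 8 = 5.656 mm.
R_nwl = 0.6 × 430 × 5.656 × 430 × 10⁻³ = 627.5 kN (longitudinal, 2 welds).
R_nwt = 0.6 × 430 × 5.656 × 230 × 10⁻³ = 335.6 kN (transverse, base value).
(i) R_nwl + R_nwt = 963.1 kN; (ii) 0.85 R_nwl + 1.5 R_nwt = 1037 kN.
R_n = max = 1037 kN [governs: (ii)]; φR_n = 777.6 kN.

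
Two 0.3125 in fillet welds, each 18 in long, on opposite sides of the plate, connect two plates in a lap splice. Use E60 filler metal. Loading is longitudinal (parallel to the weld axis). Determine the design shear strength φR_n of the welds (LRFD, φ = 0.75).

E60XX → F_EXX = 60 ksi.
Effective throat t_e = 0.707 × 0.3125 = 0.2209 in.
Total length L = 36 in; A_we = 0.2209 × 36 = 7.954 in².
F_nw = 0.6 F_EXX = 0.6 × 60 = 36 ksi.
φR_n = 0.75 × 36 × 7.954 = 214.8 kips.

φR_n ≈ 215 kips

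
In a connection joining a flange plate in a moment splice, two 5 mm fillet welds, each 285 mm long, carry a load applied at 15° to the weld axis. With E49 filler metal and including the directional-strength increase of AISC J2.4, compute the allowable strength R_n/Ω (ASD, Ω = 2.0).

E49XX → F_EXX = 490 MPa.
t_e = 0.707 × 5 = 3.535 mm; A_we = 3.535 × 570 = 2015 mm².
Directional factor: 1.0 + 0.5 sin^1.5(15°) = 1.066.
F_nw = 0.6 × 490 × 1.066 = 313.4 MPa.
R_n/Ω = (313.4 × 2015) / 2.0 × 10⁻³ = 315.7 kN.

R_n/Ω ≈ 316 kN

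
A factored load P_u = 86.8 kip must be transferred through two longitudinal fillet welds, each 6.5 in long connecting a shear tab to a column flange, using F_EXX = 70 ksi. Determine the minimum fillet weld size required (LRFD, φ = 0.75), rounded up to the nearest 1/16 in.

Total weld length L = 13 in.
Required throat t_e = P_u / (φ × 0.6 F_EXX × L) = 86.8 / (0.75 × 0.6 × 70 × 13) = 0.212 in.
Required leg w = t_e / 0.707 = 0.2998 in → use 5/16 in.

w = 5/16 in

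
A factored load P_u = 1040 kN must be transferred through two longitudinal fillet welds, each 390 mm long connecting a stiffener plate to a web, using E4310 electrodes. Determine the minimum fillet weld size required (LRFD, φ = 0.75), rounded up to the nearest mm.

w = 10 mm

E43XX → F_EXX = 430 MPa.
Total weld length L = 780 mm.
Required throat t_e = P_u / (φ × 0.6 F_EXX × L) = 1040 / (0.75 × 0.6 × 430 × 780 × 10⁻³) = 6.891 mm.
Required leg w = t_e / 0.707 = 9.746 mm → use 10 mm.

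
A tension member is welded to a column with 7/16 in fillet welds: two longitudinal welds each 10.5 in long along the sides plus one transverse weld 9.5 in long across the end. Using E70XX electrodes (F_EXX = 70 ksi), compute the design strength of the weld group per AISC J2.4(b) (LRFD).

t_e = 0.707 × 0.4375 = 0.3093 in.
R_nwl = 0.6 × 70 × 0.3093 × 21 = 272.8 kip (longitudinal, 2 welds).
R_nwt = 0.6 × 70 × 0.3093 × 9.5 = 123.4 kip (transverse, base value).
(i) R_nwl + R_nwt = 396.2 kip; (ii) 0.85 R_nwl + 1.5 R_nwt = 417 kip.
R_n = max = 417 kip [governs: (ii)]; φR_n = 312.8 kip.

φR_n ≈ 313 kip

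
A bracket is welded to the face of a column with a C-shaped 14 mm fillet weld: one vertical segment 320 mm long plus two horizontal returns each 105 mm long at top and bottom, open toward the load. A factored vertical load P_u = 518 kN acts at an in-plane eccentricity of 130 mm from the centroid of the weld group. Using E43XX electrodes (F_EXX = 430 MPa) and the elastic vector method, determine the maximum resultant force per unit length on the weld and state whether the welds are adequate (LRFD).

f_max ≈ 2050 N/mm; NOT adequate

Total weld length L_w = 530 mm. Treat welds as unit-width lines.
Centroid: x̄ = 2×105×52.5 / 530 = 20.8 mm from the vertical weld.
Polar moment about centroid: J = I_x + I_y = [320³/12 + 2×105×160²] + [320×20.8² + 2(105³/12 + 105×31.7²)] = 8649000 mm³.
Direct shear f_v = P/L_w = 518×10³ / 530 = 977.4 N/mm (vertical).
Torsion M = P·e = 518×10³ × 130 = 67340000 N·mm.
Critical point at (x, y) = (84.2, 160) from centroid. f_tx = M·y/J = 1246 N/mm; f_ty = M·x/J = 655.5 N/mm.
Resultant f_max = √[f_tx² + (f_v + f_ty)²] = √[1246² + (977.4 + 655.5)²] = 2054 N/mm.
Capacity per unit length: φr_n = 0.75 × 0.6 × 430 × (0.707 × 14) = 1915 N/mm.
2054 > 1915 → NOT adequate.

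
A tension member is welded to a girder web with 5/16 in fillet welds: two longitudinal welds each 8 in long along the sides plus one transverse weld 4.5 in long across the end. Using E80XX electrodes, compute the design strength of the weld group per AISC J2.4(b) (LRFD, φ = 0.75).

E80XX → F_EXX = 80 ksi.
t_e = 0.707 × 0.3125 = 0.2209 in.
R_nwl = 0.6 × 80 × 0.2209 × 16 = 169.7 kips (longitudinal, 2 welds).
R_nwt = 0.6 × 80 × 0.2209 × 4.5 = 47.72 kips (transverse, base value).
(i) R_nwl + R_nwt = 217.4 kips; (ii) 0.85 R_nwl + 1.5 R_nwt = 215.8 kips.
R_n = max = 217.4 kips [governs: (i)]; φR_n = 163.1 kips.

φR_n ≈ 163 kips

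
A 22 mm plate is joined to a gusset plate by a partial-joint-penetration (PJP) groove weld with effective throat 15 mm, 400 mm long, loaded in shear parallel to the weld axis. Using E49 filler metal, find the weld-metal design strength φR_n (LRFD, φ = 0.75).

E49XX → F_EXX = 490 MPa.
Effective throat (given) t_e = 15 mm.
A_we = 15 × 400 = 6000 mm².
F_nw = 0.6 F_EXX = 294 MPa.
φR_n = 0.75 × 294 × 6000 × 10⁻³ = 1323 kN.

φR_n ≈ 1320 kN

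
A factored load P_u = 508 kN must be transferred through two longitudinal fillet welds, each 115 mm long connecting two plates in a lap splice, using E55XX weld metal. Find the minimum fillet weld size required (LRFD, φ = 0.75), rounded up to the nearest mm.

E55XX → F_EXX = 550 MPa.
Total weld length L = 230 mm.
Required throat t_e = P_u / (φ × 0.6 F_EXX × L) = 508 / (0.75 × 0.6 × 550 × 230 × 10⁻³) = 8.924 mm.
Required leg w = t_e / 0.707 = 12.62 mm → use 13 mm.

w = 13 mm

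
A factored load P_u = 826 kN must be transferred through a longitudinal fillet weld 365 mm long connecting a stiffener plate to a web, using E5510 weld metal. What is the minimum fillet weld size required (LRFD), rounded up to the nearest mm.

E55XX → F_EXX = 550 MPa.
Total weld length L = 365 mm.
Required throat t_e = P_u / (φ × 0.6 F_EXX × L) = 826 / (0.75 × 0.6 × 550 × 365 × 10⁻³) = 9.143 mm.
Required leg w = t_e / 0.707 = 12.93 mm → use 13 mm.

w = 13 mm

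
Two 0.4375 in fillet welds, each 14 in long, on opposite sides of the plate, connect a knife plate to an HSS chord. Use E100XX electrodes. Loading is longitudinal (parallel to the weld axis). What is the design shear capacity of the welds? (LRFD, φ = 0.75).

E100XX → F_EXX = 100 ksi.
Effective throat t_e = 0.707 × 0.4375 = 0.3093 in.
Total length L = 28 in; A_we = 0.3093 × 28 = 8.661 in².
F_nw = 0.6 F_EXX = 0.6 × 100 = 60 ksi.
φR_n = 0.75 × 60 × 8.661 = 389.7 kips.

φR_n ≈ 390 kips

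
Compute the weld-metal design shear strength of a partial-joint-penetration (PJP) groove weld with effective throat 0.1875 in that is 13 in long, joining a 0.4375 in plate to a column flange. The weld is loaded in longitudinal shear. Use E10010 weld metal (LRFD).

φR_n ≈ 110 kips

E100XX → F_EXX = 100 ksi.
Effective throat (given) t_e = 0.1875 in.
A_we = 0.1875 × 13 = 2.438 in².
F_nw = 0.6 F_EXX = 60 ksi.
φR_n = 0.75 × 60 × 2.438 = 109.7 kips.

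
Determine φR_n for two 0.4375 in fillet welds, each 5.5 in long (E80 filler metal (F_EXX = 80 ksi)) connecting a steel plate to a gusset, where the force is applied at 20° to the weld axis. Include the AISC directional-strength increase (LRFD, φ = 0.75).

φR_n ≈ 135 kip

t_e = 0.707 × 0.4375 = 0.3093 in; A_we = 0.3093 × 11 = 3.402 in².
Directional factor: 1.0 + 0.5 sin^1.5(20°) = 1.1.
F_nw = 0.6 × 80 × 1.1 = 52.8 ksi.
φR_n = 0.75 × 52.8 × 3.402 = 134.7 kip.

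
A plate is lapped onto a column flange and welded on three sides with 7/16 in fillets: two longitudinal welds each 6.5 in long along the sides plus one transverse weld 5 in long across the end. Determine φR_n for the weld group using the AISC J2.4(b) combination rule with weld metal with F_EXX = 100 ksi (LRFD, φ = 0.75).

t_e = 0.707 × 0.4375 = 0.3093 in.
R_nwl = 0.6 × 100 × 0.3093 × 13 = 241.3 kip (longitudinal, 2 welds).
R_nwt = 0.6 × 100 × 0.3093 × 5 = 92.79 kip (transverse, base value).
(i) R_nwl + R_nwt = 334.1 kip; (ii) 0.85 R_nwl + 1.5 R_nwt = 344.3 kip.
R_n = max = 344.3 kip [governs: (ii)]; φR_n = 258.2 kip.

φR_n ≈ 258 kip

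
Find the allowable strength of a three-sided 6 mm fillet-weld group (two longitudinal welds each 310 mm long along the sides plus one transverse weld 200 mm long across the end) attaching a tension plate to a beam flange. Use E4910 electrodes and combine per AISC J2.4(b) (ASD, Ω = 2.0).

R_n/Ω ≈ 516 kN

E49XX → F_EXX = 490 MPa.
t_e = 0.707 × 6 = 4.242 mm.
R_nwl = 0.6 × 490 × 4.242 × 620 × 10⁻³ = 773.2 kN (longitudinal, 2 welds).
R_nwt = 0.6 × 490 × 4.242 × 200 × 10⁻³ = 249.4 kN (transverse, base value).
(i) R_nwl + R_nwt = 1023 kN; (ii) 0.85 R_nwl + 1.5 R_nwt = 1031 kN.
R_n = max = 1031 kN [governs: (ii)]; R_n/Ω = 515.7 kN.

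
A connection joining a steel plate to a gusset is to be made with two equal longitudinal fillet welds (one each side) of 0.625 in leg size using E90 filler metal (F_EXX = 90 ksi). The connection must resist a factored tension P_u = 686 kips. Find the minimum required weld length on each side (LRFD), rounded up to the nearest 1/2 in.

L = 19.5 in on each side

Throat t_e = 0.707 × 0.625 = 0.4419 in.
φr_n = 0.75 × 0.6 × 90 × 0.4419 = 17.9 kips/in.
L_req = P_u / φr_n = 686 / 17.9 = 38.33 in total.
Per side: 38.33 / 2 = 19.17 in.
Round up → use L = 19.5 in on each side.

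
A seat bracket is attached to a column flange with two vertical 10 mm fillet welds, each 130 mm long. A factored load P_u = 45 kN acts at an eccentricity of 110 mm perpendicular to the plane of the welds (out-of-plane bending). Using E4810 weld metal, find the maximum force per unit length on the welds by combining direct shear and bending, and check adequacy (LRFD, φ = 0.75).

f_max ≈ 896 N/mm; adequate

E48XX → F_EXX = 480 MPa.
L_w = 2 × 130 = 260 mm; section modulus (unit throat) S = 2 × L²/6 = 5633 mm².
Direct shear f_v = P/L_w = 45×10³/260 = 173.1 N/mm.
Moment M = P × e = 45×10³ × 110 = 4950000 N·mm; bending f_b = M/S = 878.7 N/mm.
f_max = √(f_v² + f_b²) = √(173.1² + 878.7²) = 895.6 N/mm.
φr_n = 0.75 × 0.6 × 480 × (0.707 × 10) = 1527 N/mm → adequate.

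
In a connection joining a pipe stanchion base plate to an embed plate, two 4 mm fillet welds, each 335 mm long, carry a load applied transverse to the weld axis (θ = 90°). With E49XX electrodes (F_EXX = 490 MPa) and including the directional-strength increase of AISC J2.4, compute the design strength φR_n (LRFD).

φR_n ≈ 627 kN

t_e = 0.707 × 4 = 2.828 mm; A_we = 2.828 × 670 = 1895 mm².
Directional factor: 1.0 + 0.5 sin^1.5(90°) = 1.5.
F_nw = 0.6 × 490 × 1.5 = 441 MPa.
φR_n = 0.75 × 441 × 1895 × 10⁻³ = 626.7 kN.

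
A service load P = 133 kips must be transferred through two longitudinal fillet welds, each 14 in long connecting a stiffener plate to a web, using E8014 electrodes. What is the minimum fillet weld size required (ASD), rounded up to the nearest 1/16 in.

E80XX → F_EXX = 80 ksi.
Total weld length L = 28 in.
Required throat t_e = P × Ω / (0.6 F_EXX × L) = 133 × 2.0 / (0.6 × 80 × 28) = 0.1979 in.
Required leg w = t_e / 0.707 = 0.2799 in → use 5/16 in.

w = 5/16 in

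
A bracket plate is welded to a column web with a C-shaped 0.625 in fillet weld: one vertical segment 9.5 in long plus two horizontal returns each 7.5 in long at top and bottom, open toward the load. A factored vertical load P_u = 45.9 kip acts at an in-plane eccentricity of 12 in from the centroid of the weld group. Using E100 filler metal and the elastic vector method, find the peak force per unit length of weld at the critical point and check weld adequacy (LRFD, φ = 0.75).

E100XX → F_EXX = 100 ksi.
Total weld length L_w = 24.5 in. Treat welds as unit-width lines.
Centroid: x̄ = 2×7.5×3.75 / 24.5 = 2.296 in from the vertical weld.
Polar moment about centroid: J = I_x + I_y = [9.5³/12 + 2×7.5×4.75²] + [9.5×2.296² + 2(7.5³/12 + 7.5×1.454²)] = 562 in³.
Direct shear f_v = P/L_w = 45.9 / 24.5 = 1.873 kip/in (vertical).
Torsion M = P·e = 45.9 × 12 = 550.8 kip·in.
Critical point at (x, y) = (5.204, 4.75) from centroid. f_tx = M·y/J = 4.655 kip/in; f_ty = M·x/J = 5.1 kip/in.
Resultant f_max = √[f_tx² + (f_v + f_ty)²] = √[4.655² + (1.873 + 5.1)²] = 8.385 kip/in.
Capacity per unit length: φr_n = 0.75 × 0.6 × 100 × (0.707 × 0.625) = 19.88 kip/in.
8.385 ≤ 19.88 → adequate.

f_max ≈ 8.39 kip/in; adequate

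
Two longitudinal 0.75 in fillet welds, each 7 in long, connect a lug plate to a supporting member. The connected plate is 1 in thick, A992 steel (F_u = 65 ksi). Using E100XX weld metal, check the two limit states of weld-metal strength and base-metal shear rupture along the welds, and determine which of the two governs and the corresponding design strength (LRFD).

φR_n ≈ 334 kip (weld metal governs)

E100XX → F_EXX = 100 ksi.
t_e = 0.707 × 0.75 = 0.5302 in; L = 14 in.
Weld metal: φR_n = 0.75 × 0.6 × 100 × 0.5302 × 14 = 334.1 kip.
Base metal (shear rupture): φR_n = 0.75 × 0.6 × 65 × 1 × 14 = 409.5 kip.
Governing: weld metal.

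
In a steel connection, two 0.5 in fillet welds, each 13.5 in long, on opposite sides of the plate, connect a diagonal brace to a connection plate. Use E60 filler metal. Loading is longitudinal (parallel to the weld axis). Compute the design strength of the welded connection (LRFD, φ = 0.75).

φR_n ≈ 258 kip

E60XX → F_EXX = 60 ksi.
Effective throat t_e = 0.707 × 0.5 = 0.3535 in.
Total length L = 27 in; A_we = 0.3535 × 27 = 9.544 in².
F_nw = 0.6 F_EXX = 0.6 × 60 = 36 ksi.
φR_n = 0.75 × 36 × 9.544 = 257.7 kip.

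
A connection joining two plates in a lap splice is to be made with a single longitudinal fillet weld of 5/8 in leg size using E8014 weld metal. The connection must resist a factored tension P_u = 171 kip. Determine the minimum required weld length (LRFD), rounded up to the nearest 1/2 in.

L = 11 in

E80XX → F_EXX = 80 ksi.
Throat t_e = 0.707 × 0.625 = 0.4419 in.
φr_n = 0.75 × 0.6 × 80 × 0.4419 = 15.91 kip/in.
L_req = P_u / φr_n = 171 / 15.91 = 10.75 in total.
Round up → use L = 11 in.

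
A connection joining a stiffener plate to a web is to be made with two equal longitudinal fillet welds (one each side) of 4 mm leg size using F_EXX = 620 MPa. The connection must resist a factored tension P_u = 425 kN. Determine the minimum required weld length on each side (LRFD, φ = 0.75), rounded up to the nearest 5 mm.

Throat t_e = 0.707 × 4 = 2.828 mm.
φr_n = 0.75 × 0.6 × 620 × 2.828 × 10⁻³ = 0.789 kN/mm.
L_req = P_u / φr_n = 425 / 0.789 = 538.6 mm total.
Per side: 538.6 / 2 = 269.3 mm.
Round up → use L = 270 mm on each side.

L = 270 mm on each side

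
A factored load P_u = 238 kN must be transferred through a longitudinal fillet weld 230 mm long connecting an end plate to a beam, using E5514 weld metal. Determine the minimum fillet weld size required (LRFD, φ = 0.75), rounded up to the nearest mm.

w = 6 mm

E55XX → F_EXX = 550 MPa.
Total weld length L = 230 mm.
Required throat t_e = P_u / (φ × 0.6 F_EXX × L) = 238 / (0.75 × 0.6 × 550 × 230 × 10⁻³) = 4.181 mm.
Required leg w = t_e / 0.707 = 5.914 mm → use 6 mm.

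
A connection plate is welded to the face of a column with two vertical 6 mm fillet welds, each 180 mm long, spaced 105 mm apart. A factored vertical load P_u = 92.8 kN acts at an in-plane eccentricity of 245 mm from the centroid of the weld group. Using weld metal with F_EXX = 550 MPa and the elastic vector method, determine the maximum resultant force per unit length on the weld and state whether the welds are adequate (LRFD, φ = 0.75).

f_max ≈ 1350 N/mm; NOT adequate

Total weld length L_w = 360 mm. Treat welds as unit-width lines.
Polar moment about centroid: J = 2[d³/12 + d(b/2)²] = 2[180³/12 + 180×52.5²] = 1964000 mm³.
Direct shear f_v = P/L_w = 92.8×10³ / 360 = 257.8 N/mm (vertical).
Torsion M = P·e = 92.8×10³ × 245 = 22736000 N·mm.
Critical point at (x, y) = (52.5, 90) from centroid. f_tx = M·y/J = 1042 N/mm; f_ty = M·x/J = 607.7 N/mm.
Resultant f_max = √[f_tx² + (f_v + f_ty)²] = √[1042² + (257.8 + 607.7)²] = 1354 N/mm.
Capacity per unit length: φr_n = 0.75 × 0.6 × 550 × (0.707 × 6) = 1050 N/mm.
1354 > 1050 → NOT adequate.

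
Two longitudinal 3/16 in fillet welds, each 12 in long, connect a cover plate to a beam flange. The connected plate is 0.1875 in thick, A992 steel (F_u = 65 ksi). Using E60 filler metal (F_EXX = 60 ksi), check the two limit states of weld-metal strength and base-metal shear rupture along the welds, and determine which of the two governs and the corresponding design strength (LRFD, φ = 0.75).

t_e = 0.707 × 0.1875 = 0.1326 in; L = 24 in.
Weld metal: φR_n = 0.75 × 0.6 × 60 × 0.1326 × 24 = 85.9 kip.
Base metal (shear rupture): φR_n = 0.75 × 0.6 × 65 × 0.1875 × 24 = 131.6 kip.
Governing: weld metal.

φR_n ≈ 85.9 kip (weld metal governs)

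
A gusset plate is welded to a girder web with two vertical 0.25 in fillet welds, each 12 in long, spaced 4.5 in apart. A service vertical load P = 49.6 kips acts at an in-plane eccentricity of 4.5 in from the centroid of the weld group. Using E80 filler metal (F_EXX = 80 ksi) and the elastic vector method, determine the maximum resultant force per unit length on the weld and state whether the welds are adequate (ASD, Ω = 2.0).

f_max ≈ 4.64 kip/in; NOT adequate

Total weld length L_w = 24 in. Treat welds as unit-width lines.
Polar moment about centroid: J = 2[d³/12 + d(b/2)²] = 2[12³/12 + 12×2.25²] = 409.5 in³.
Direct shear f_v = P/L_w = 49.6 / 24 = 2.067 kip/in (vertical).
Torsion M = P·e = 49.6 × 4.5 = 223.2 kip·in.
Critical point at (x, y) = (2.25, 6) from centroid. f_tx = M·y/J = 3.27 kip/in; f_ty = M·x/J = 1.226 kip/in.
Resultant f_max = √[f_tx² + (f_v + f_ty)²] = √[3.27² + (2.067 + 1.226)²] = 4.641 kip/in.
Capacity per unit length: r_n/Ω = (1/2.0) × 0.6 × 80 × (0.707 × 0.25) = 4.242 kip/in.
4.641 > 4.242 → NOT adequate.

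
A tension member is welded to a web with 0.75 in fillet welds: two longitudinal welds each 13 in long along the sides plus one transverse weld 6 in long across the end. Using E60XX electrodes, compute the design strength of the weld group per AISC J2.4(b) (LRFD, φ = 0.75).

E60XX → F_EXX = 60 ksi.
t_e = 0.707 × 0.75 = 0.5302 in.
R_nwl = 0.6 × 60 × 0.5302 × 26 = 496.3 kips (longitudinal, 2 welds).
R_nwt = 0.6 × 60 × 0.5302 × 6 = 114.5 kips (transverse, base value).
(i) R_nwl + R_nwt = 610.8 kips; (ii) 0.85 R_nwl + 1.5 R_nwt = 593.7 kips.
R_n = max = 610.8 kips [governs: (i)]; φR_n = 458.1 kips.

φR_n ≈ 458 kips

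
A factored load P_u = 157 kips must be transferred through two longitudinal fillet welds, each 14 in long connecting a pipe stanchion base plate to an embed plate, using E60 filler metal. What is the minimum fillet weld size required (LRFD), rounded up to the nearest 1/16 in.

E60XX → F_EXX = 60 ksi.
Total weld length L = 28 in.
Required throat t_e = P_u / (φ × 0.6 F_EXX × L) = 157 / (0.75 × 0.6 × 60 × 28) = 0.2077 in.
Required leg w = t_e / 0.707 = 0.2937 in → use 5/16 in.

w = 5/16 in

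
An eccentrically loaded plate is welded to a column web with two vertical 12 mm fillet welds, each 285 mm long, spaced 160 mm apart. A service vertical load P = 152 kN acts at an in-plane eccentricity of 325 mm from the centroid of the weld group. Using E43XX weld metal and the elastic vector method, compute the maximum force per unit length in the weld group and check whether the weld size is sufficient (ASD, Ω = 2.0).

E43XX → F_EXX = 430 MPa.
Total weld length L_w = 570 mm. Treat welds as unit-width lines.
Polar moment about centroid: J = 2[d³/12 + d(b/2)²] = 2[285³/12 + 285×80²] = 7506000 mm³.
Direct shear f_v = P/L_w = 152×10³ / 570 = 266.7 N/mm (vertical).
Torsion M = P·e = 152×10³ × 325 = 49400000 N·mm.
Critical point at (x, y) = (80, 142.5) from centroid. f_tx = M·y/J = 937.8 N/mm; f_ty = M·x/J = 526.5 N/mm.
Resultant f_max = √[f_tx² + (f_v + f_ty)²] = √[937.8² + (266.7 + 526.5)²] = 1228 N/mm.
Capacity per unit length: r_n/Ω = (1/2.0) × 0.6 × 430 × (0.707 × 12) = 1094 N/mm.
1228 > 1094 → NOT adequate.

f_max ≈ 1230 N/mm; NOT adequate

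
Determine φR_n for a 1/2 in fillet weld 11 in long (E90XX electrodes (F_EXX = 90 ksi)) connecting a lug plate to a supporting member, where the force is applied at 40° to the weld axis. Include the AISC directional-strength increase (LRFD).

t_e = 0.707 × 0.5 = 0.3535 in; A_we = 0.3535 × 11 = 3.888 in².
Directional factor: 1.0 + 0.5 sin^1.5(40°) = 1.258.
F_nw = 0.6 × 90 × 1.258 = 67.91 ksi.
φR_n = 0.75 × 67.91 × 3.888 = 198.1 kips.

φR_n ≈ 198 kips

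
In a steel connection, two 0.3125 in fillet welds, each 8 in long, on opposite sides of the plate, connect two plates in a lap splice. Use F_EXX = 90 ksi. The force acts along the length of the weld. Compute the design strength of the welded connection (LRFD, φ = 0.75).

φR_n ≈ 143 kips

Effective throat t_e = 0.707 × 0.3125 = 0.2209 in.
Total length L = 16 in; A_we = 0.2209 × 16 = 3.535 in².
F_nw = 0.6 F_EXX = 0.6 × 90 = 54 ksi.
φR_n = 0.75 × 54 × 3.535 = 143.2 kips.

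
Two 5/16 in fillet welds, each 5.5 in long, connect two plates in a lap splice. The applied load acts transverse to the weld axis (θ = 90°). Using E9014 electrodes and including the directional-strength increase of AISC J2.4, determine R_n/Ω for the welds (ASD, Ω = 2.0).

R_n/Ω ≈ 98.4 kips

E90XX → F_EXX = 90 ksi.
t_e = 0.707 × 0.3125 = 0.2209 in; A_we = 0.2209 × 11 = 2.43 in².
Directional factor: 1.0 + 0.5 sin^1.5(90°) = 1.5.
F_nw = 0.6 × 90 × 1.5 = 81 ksi.
R_n/Ω = (81 × 2.43) / 2.0 = 98.43 kips.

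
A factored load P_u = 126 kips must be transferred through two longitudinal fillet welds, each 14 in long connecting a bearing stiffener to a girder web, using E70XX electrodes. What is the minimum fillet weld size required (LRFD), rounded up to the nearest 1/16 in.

E70XX → F_EXX = 70 ksi.
Total weld length L = 28 in.
Required throat t_e = P_u / (φ × 0.6 F_EXX × L) = 126 / (0.75 × 0.6 × 70 × 28) = 0.1429 in.
Required leg w = t_e / 0.707 = 0.2021 in → use 1/4 in.

w = 1/4 in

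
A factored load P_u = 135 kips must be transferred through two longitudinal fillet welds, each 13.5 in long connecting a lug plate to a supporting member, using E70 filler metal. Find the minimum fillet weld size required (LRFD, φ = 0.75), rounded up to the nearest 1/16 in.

w = 1/4 in

E70XX → F_EXX = 70 ksi.
Total weld length L = 27 in.
Required throat t_e = P_u / (φ × 0.6 F_EXX × L) = 135 / (0.75 × 0.6 × 70 × 27) = 0.1587 in.
Required leg w = t_e / 0.707 = 0.2245 in → use 1/4 in.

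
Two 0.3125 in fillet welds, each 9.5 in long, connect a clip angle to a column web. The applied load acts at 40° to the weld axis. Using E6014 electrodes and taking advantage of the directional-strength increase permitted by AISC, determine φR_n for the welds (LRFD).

E60XX → F_EXX = 60 ksi.
t_e = 0.707 × 0.3125 = 0.2209 in; A_we = 0.2209 × 19 = 4.198 in².
Directional factor: 1.0 + 0.5 sin^1.5(40°) = 1.258.
F_nw = 0.6 × 60 × 1.258 = 45.28 ksi.
φR_n = 0.75 × 45.28 × 4.198 = 142.5 kip.

φR_n ≈ 143 kip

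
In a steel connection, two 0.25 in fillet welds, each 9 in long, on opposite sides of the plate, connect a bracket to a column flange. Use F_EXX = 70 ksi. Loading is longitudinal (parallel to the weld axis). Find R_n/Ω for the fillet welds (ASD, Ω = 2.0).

Effective throat t_e = 0.707 × 0.25 = 0.1767 in.
Total length L = 18 in; A_we = 0.1767 × 18 = 3.181 in².
F_nw = 0.6 F_EXX = 0.6 × 70 = 42 ksi.
R_n = 42 × 3.181 = 133.6 kip; R_n/Ω = 133.6/2.0 = 66.81 kip.

R_n/Ω ≈ 66.8 kip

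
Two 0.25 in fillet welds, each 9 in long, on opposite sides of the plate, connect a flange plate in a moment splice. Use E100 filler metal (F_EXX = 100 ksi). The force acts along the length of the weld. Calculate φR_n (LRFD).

φR_n ≈ 143 kips

Effective throat t_e = 0.707 × 0.25 = 0.1767 in.
Total length L = 18 in; A_we = 0.1767 × 18 = 3.181 in².
F_nw = 0.6 F_EXX = 0.6 × 100 = 60 ksi.
φR_n = 0.75 × 60 × 3.181 = 143.2 kips.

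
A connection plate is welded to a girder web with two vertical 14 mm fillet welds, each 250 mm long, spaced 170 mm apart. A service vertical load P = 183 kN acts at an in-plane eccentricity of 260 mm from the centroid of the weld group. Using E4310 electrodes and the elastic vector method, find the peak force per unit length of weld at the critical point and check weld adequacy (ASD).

f_max ≈ 1400 N/mm; NOT adequate

E43XX → F_EXX = 430 MPa.
Total weld length L_w = 500 mm. Treat welds as unit-width lines.
Polar moment about centroid: J = 2[d³/12 + d(b/2)²] = 2[250³/12 + 250×85²] = 6217000 mm³.
Direct shear f_v = P/L_w = 183×10³ / 500 = 366 N/mm (vertical).
Torsion M = P·e = 183×10³ × 260 = 47580000 N·mm.
Critical point at (x, y) = (85, 125) from centroid. f_tx = M·y/J = 956.7 N/mm; f_ty = M·x/J = 650.6 N/mm.
Resultant f_max = √[f_tx² + (f_v + f_ty)²] = √[956.7² + (366 + 650.6)²] = 1396 N/mm.
Capacity per unit length: r_n/Ω = (1/2.0) × 0.6 × 430 × (0.707 × 14) = 1277 N/mm.
1396 > 1277 → NOT adequate.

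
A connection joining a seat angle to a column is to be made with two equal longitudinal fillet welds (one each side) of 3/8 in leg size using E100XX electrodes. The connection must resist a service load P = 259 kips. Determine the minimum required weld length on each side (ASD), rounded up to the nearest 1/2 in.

E100XX → F_EXX = 100 ksi.
Throat t_e = 0.707 × 0.375 = 0.2651 in.
r_n/Ω = (0.6 × 100 × 0.2651) / 2.0 = 7.954 kip/in.
L_req = P / (r_n/Ω) = 259 / 7.954 = 32.56 in total.
Per side: 32.56 / 2 = 16.28 in.
Round up → use L = 16.5 in on each side.

L = 16.5 in on each side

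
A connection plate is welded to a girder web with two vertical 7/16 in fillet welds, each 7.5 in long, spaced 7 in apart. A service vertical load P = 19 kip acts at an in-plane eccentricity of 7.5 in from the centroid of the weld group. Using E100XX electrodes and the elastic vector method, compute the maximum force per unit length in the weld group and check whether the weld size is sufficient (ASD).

f_max ≈ 3.85 kip/in; adequate

E100XX → F_EXX = 100 ksi.
Total weld length L_w = 15 in. Treat welds as unit-width lines.
Polar moment about centroid: J = 2[d³/12 + d(b/2)²] = 2[7.5³/12 + 7.5×3.5²] = 254.1 in³.
Direct shear f_v = P/L_w = 19 / 15 = 1.267 kip/in (vertical).
Torsion M = P·e = 19 × 7.5 = 142.5 kip·in.
Critical point at (x, y) = (3.5, 3.75) from centroid. f_tx = M·y/J = 2.103 kip/in; f_ty = M·x/J = 1.963 kip/in.
Resultant f_max = √[f_tx² + (f_v + f_ty)²] = √[2.103² + (1.267 + 1.963)²] = 3.854 kip/in.
Capacity per unit length: r_n/Ω = (1/2.0) × 0.6 × 100 × (0.707 × 0.4375) = 9.279 kip/in.
3.854 ≤ 9.279 → adequate.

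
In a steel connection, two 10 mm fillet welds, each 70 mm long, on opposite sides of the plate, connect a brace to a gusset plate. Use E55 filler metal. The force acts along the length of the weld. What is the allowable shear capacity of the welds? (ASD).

E55XX → F_EXX = 550 MPa.
Effective throat t_e = 0.707 × 10 = 7.07 mm.
Total length L = 140 mm; A_we = 7.07 × 140 = 989.8 mm².
F_nw = 0.6 F_EXX = 0.6 × 550 = 330 MPa.
R_n = 330 × 989.8 × 10⁻³ = 326.6 kN; R_n/Ω = 326.6/2.0 = 163.3 kN.

R_n/Ω ≈ 163 kN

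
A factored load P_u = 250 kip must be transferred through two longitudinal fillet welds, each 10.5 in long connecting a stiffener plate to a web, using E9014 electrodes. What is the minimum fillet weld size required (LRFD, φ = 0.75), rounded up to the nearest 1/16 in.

w = 7/16 in

E90XX → F_EXX = 90 ksi.
Total weld length L = 21 in.
Required throat t_e = P_u / (φ × 0.6 F_EXX × L) = 250 / (0.75 × 0.6 × 90 × 21) = 0.2939 in.
Required leg w = t_e / 0.707 = 0.4158 in → use 7/16 in.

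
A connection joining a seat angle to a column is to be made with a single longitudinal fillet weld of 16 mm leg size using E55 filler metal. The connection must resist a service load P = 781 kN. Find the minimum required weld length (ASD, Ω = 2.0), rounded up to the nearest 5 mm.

L = 420 mm

E55XX → F_EXX = 550 MPa.
Throat t_e = 0.707 × 16 = 11.31 mm.
r_n/Ω = (0.6 × 550 × 11.31) / 2.0 = 1866 N/mm = 1.866 kN/mm.
L_req = P / (r_n/Ω) = 781 / 1.866 = 418.4 mm total.
Round up → use L = 420 mm.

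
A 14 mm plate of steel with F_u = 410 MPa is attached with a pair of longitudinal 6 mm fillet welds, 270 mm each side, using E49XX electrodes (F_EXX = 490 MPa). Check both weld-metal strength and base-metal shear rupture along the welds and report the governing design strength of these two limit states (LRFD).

φR_n ≈ 505 kN (weld metal governs)

t_e = 0.707 × 6 = 4.242 mm; L = 540 mm.
Weld metal: φR_n = 0.75 × 0.6 × 490 × 4.242 × 540 × 10⁻³ = 505.1 kN.
Base metal (shear rupture): φR_n = 0.75 × 0.6 × 410 × 14 × 540 × 10⁻³ = 1395 kN.
Governing: weld metal.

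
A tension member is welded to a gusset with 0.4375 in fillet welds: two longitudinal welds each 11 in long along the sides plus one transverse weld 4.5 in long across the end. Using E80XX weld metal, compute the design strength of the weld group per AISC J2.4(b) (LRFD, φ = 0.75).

φR_n ≈ 295 kips

E80XX → F_EXX = 80 ksi.
t_e = 0.707 × 0.4375 = 0.3093 in.
R_nwl = 0.6 × 80 × 0.3093 × 22 = 326.6 kips (longitudinal, 2 welds).
R_nwt = 0.6 × 80 × 0.3093 × 4.5 = 66.81 kips (transverse, base value).
(i) R_nwl + R_nwt = 393.4 kips; (ii) 0.85 R_nwl + 1.5 R_nwt = 377.9 kips.
R_n = max = 393.4 kips [governs: (i)]; φR_n = 295.1 kips.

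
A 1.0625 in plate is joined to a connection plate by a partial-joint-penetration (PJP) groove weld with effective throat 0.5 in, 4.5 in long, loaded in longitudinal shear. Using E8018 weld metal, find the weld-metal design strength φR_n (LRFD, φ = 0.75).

φR_n ≈ 81 kips

E80XX → F_EXX = 80 ksi.
Effective throat (given) t_e = 0.5 in.
A_we = 0.5 × 4.5 = 2.25 in².
F_nw = 0.6 F_EXX = 48 ksi.
φR_n = 0.75 × 48 × 2.25 = 81 kips.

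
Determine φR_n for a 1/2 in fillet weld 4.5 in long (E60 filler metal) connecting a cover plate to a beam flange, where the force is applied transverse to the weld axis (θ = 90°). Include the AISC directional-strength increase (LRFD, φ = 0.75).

φR_n ≈ 64.4 kips

E60XX → F_EXX = 60 ksi.
t_e = 0.707 × 0.5 = 0.3535 in; A_we = 0.3535 × 4.5 = 1.591 in².
Directional factor: 1.0 + 0.5 sin^1.5(90°) = 1.5.
F_nw = 0.6 × 60 × 1.5 = 54 ksi.
φR_n = 0.75 × 54 × 1.591 = 64.43 kips.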